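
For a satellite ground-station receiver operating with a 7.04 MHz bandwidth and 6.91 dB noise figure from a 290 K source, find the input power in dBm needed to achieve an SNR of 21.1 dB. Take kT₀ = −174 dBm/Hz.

Sensitivity = −174 + 10 log₁₀(B) + NF + SNR_min
= −174 + 68.48 + 6.91 + 21.1
= −77.51 dBm → −77.5 dBm

−77.5 dBm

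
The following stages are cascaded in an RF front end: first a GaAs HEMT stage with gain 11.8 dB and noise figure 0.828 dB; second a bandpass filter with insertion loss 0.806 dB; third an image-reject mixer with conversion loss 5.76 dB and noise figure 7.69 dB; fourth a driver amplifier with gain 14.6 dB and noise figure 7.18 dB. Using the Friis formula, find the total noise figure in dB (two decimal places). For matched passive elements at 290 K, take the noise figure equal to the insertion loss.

4.59 dB

Convert to linear (a loss of L dB is a gain of −L dB): F_i = 10^(NF_i/10), G_i = 10^(G_i,dB/10)
  Stage 1: F_1 = 10^(0.828/10) = 1.210, G_1 = 10^(11.8/10) = 15.14
  Stage 2: F_2 = 10^(0.806/10) = 1.204, G_2 = 10^(−0.806/10) = 0.8306
  Stage 3: F_3 = 10^(7.69/10) = 5.875, G_3 = 10^(−5.76/10) = 0.2655
  Stage 4: F_4 = 10^(7.18/10) = 5.224, G_4 = 10^(14.6/10) = 28.84
Friis cascade:
  F = 1.210 + (1.204 − 1)/15.14 + (5.875 − 1)/12.57 + (5.224 − 1)/3.337 = 2.877
NF = 10 log₁₀(2.877) = 4.59 dB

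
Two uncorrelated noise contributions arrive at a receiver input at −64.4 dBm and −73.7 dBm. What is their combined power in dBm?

−63.9 dBm

Convert to linear, add, convert back:
P₁ = 3.63×10⁻¹⁰ W, P₂ = 4.27×10⁻¹¹ W
P_tot = 4.06×10⁻¹⁰ W → 10 log₁₀(P_tot / 10⁻³) = −63.9 dBm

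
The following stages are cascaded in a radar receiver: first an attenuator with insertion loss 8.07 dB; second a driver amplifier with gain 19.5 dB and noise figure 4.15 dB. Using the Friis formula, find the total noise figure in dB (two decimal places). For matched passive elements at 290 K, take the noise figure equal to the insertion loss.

12.22 dB

Convert to linear (a loss of L dB is a gain of −L dB): F_i = 10^(NF_i/10), G_i = 10^(G_i,dB/10)
  Stage 1: F_1 = 10^(8.07/10) = 6.412, G_1 = 10^(−8.07/10) = 0.1560
  Stage 2: F_2 = 10^(4.15/10) = 2.600, G_2 = 10^(19.5/10) = 89.13
Friis cascade:
  F = 6.412 + (2.600 − 1)/0.1560 = 16.67
NF = 10 log₁₀(16.67) = 12.22 dB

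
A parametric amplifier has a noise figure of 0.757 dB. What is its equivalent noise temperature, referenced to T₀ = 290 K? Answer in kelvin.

55.2 K

F = 10^(0.757/10) = 1.19042
T_e = (F − 1)·T₀ = (1.19042 − 1) × 290 = 55.2 K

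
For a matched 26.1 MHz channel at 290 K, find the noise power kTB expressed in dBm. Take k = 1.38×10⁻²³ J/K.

−99.8 dBm

P_n = kTB = 1.38×10⁻²³ × 290 × 2.61×10⁷ = 1.04×10⁻¹³ W
In dBm: 10 log₁₀(1.04×10⁻¹³ / 10⁻³) = −99.8 dBm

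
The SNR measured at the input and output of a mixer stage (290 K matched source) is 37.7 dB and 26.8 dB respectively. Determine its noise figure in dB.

10.9 dB

NF (dB) = SNR_in(dB) − SNR_out(dB) when the source is at T₀
NF = 37.7 − 26.8 = 10.9 dB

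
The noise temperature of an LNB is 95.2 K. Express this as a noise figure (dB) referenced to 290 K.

1.23 dB

F = 1 + T_e/T₀ = 1 + 95.2/290 = 1.32828
NF = 10 log₁₀(1.32828) = 1.23 dB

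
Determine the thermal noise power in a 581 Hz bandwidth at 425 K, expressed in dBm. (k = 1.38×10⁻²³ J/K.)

−144.7 dBm

P_n = kTB = 1.38×10⁻²³ × 425 × 5.81×10² = 3.41×10⁻¹⁸ W
In dBm: 10 log₁₀(3.41×10⁻¹⁸ / 10⁻³) = −144.7 dBm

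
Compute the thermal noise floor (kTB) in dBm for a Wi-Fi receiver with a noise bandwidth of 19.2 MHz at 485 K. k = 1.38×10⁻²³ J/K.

−98.9 dBm

P_n = kTB = 1.38×10⁻²³ × 485 × 1.92×10⁷ = 1.29×10⁻¹³ W
In dBm: 10 log₁₀(1.29×10⁻¹³ / 10⁻³) = −98.9 dBm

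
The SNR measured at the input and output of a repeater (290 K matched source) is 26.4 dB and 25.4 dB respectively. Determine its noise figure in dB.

NF (dB) = SNR_in(dB) − SNR_out(dB) when the source is at T₀
NF = 26.4 − 25.4 = 1.0 dB

1.0 dB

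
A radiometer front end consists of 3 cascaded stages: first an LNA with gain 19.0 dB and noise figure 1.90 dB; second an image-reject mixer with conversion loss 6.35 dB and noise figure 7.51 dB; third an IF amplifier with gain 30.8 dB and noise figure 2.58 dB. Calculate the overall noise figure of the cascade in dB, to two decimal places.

2.18 dB

Convert to linear (a loss of L dB is a gain of −L dB): F_i = 10^(NF_i/10), G_i = 10^(G_i,dB/10)
  Stage 1: F_1 = 10^(1.90/10) = 1.549, G_1 = 10^(19.0/10) = 79.43
  Stage 2: F_2 = 10^(7.51/10) = 5.636, G_2 = 10^(−6.35/10) = 0.2317
  Stage 3: F_3 = 10^(2.58/10) = 1.811, G_3 = 10^(30.8/10) = 1202
Friis cascade:
  F = 1.549 + (5.636 − 1)/79.43 + (1.811 − 1)/18.41 = 1.651
NF = 10 log₁₀(1.651) = 2.18 dB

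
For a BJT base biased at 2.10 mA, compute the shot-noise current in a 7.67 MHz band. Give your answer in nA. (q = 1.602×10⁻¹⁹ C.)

71.8 nA

I_n = √(2qI·B)
2qI·B = 2 × 1.602×10⁻¹⁹ × 2.10×10⁻³ × 7.67×10⁶ = 5.16×10⁻¹⁵ A²
I_n = √(5.16×10⁻¹⁵) = 7.18×10⁻⁸ A = 71.8 nA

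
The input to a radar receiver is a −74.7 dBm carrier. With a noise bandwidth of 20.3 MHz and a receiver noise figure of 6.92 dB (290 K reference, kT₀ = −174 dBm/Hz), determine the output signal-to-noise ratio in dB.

Noise floor: N = −174 + 10 log₁₀(B) + NF
10 log₁₀(2.03×10⁷) = 73.07 dB
N = −174 + 73.07 + 6.92 = −94.01 dBm
SNR = P_sig − N = −74.7 − (−94.01) = 19.31 dB → 19.3 dB

19.3 dB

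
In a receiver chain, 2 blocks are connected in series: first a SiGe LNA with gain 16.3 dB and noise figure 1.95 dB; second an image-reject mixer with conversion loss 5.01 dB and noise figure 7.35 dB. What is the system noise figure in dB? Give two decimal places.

Convert to linear (a loss of L dB is a gain of −L dB): F_i = 10^(NF_i/10), G_i = 10^(G_i,dB/10)
  Stage 1: F_1 = 10^(1.95/10) = 1.567, G_1 = 10^(16.3/10) = 42.66
  Stage 2: F_2 = 10^(7.35/10) = 5.433, G_2 = 10^(−5.01/10) = 0.3155
Friis cascade:
  F = 1.567 + (5.433 − 1)/42.66 = 1.671
NF = 10 log₁₀(1.671) = 2.23 dB

2.23 dB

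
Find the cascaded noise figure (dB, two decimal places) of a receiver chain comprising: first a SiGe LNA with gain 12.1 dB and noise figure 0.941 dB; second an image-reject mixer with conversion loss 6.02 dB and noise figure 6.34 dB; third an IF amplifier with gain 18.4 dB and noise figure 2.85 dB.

2.24 dB

Convert to linear (a loss of L dB is a gain of −L dB): F_i = 10^(NF_i/10), G_i = 10^(G_i,dB/10)
  Stage 1: F_1 = 10^(0.941/10) = 1.242, G_1 = 10^(12.1/10) = 16.22
  Stage 2: F_2 = 10^(6.34/10) = 4.305, G_2 = 10^(−6.02/10) = 0.2500
  Stage 3: F_3 = 10^(2.85/10) = 1.928, G_3 = 10^(18.4/10) = 69.18
Friis cascade:
  F = 1.242 + (4.305 − 1)/16.22 + (1.928 − 1)/4.055 = 1.674
NF = 10 log₁₀(1.674) = 2.24 dB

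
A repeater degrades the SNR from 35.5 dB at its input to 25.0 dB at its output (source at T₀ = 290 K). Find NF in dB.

10.5 dB

NF (dB) = SNR_in(dB) − SNR_out(dB) when the source is at T₀
NF = 35.5 − 25.0 = 10.5 dB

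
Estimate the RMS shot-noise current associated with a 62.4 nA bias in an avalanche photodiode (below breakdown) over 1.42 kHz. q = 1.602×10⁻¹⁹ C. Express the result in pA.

5.33 pA

I_n = √(2qI·B)
2qI·B = 2 × 1.602×10⁻¹⁹ × 6.24×10⁻⁸ × 1.42×10³ = 2.84×10⁻²³ A²
I_n = √(2.84×10⁻²³) = 5.33×10⁻¹² A = 5.33 pA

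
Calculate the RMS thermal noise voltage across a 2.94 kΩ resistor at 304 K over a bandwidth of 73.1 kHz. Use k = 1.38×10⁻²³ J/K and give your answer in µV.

V_n = √(4kTRB)
4kTRB = 4 × 1.38×10⁻²³ × 304 × 2.94×10³ × 7.31×10⁴ = 3.61×10⁻¹² V²
V_n = √(3.61×10⁻¹²) = 1.90×10⁻⁶ V = 1.90 µV

1.90 µV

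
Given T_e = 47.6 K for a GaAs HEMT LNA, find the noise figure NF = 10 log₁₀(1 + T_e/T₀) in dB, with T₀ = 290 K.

F = 1 + T_e/T₀ = 1 + 47.6/290 = 1.16414
NF = 10 log₁₀(1.16414) = 0.660 dB

0.660 dB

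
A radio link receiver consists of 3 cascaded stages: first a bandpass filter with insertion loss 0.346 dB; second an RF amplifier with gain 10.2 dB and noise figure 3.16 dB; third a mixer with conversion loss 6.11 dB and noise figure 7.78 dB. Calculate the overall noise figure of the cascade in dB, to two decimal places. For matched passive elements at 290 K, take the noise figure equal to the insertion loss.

4.41 dB

Convert to linear (a loss of L dB is a gain of −L dB): F_i = 10^(NF_i/10), G_i = 10^(G_i,dB/10)
  Stage 1: F_1 = 10^(0.346/10) = 1.083, G_1 = 10^(−0.346/10) = 0.9234
  Stage 2: F_2 = 10^(3.16/10) = 2.070, G_2 = 10^(10.2/10) = 10.47
  Stage 3: F_3 = 10^(7.78/10) = 5.998, G_3 = 10^(−6.11/10) = 0.2449
Friis cascade:
  F = 1.083 + (2.070 − 1)/0.9234 + (5.998 − 1)/9.669 = 2.759
NF = 10 log₁₀(2.759) = 4.41 dB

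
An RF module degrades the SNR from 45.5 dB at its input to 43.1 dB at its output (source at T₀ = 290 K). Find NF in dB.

2.4 dB

NF (dB) = SNR_in(dB) − SNR_out(dB) when the source is at T₀
NF = 45.5 − 43.1 = 2.4 dB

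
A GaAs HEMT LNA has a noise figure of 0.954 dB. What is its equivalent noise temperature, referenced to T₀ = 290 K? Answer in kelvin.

F = 10^(0.954/10) = 1.24566
T_e = (F − 1)·T₀ = (1.24566 − 1) × 290 = 71.2 K

71.2 K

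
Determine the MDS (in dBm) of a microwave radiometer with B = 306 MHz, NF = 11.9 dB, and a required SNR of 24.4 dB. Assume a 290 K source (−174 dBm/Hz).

Sensitivity = −174 + 10 log₁₀(B) + NF + SNR_min
= −174 + 84.86 + 11.9 + 24.4
= −52.84 dBm → −52.8 dBm

−52.8 dBm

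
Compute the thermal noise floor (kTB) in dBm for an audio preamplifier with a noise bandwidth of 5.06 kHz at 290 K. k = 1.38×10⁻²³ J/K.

−136.9 dBm

P_n = kTB = 1.38×10⁻²³ × 290 × 5.06×10³ = 2.03×10⁻¹⁷ W
In dBm: 10 log₁₀(2.03×10⁻¹⁷ / 10⁻³) = −136.9 dBm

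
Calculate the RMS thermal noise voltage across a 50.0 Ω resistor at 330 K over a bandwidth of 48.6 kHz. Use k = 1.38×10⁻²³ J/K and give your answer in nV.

V_n = √(4kTRB)
4kTRB = 4 × 1.38×10⁻²³ × 330 × 5.00×10¹ × 4.86×10⁴ = 4.43×10⁻¹⁴ V²
V_n = √(4.43×10⁻¹⁴) = 2.10×10⁻⁷ V = 210 nV

210 nV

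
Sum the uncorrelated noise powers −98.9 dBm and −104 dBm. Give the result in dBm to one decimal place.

−97.7 dBm

Convert to linear, add, convert back:
P₁ = 1.29×10⁻¹³ W, P₂ = 3.98×10⁻¹⁴ W
P_tot = 1.69×10⁻¹³ W → 10 log₁₀(P_tot / 10⁻³) = −97.7 dBm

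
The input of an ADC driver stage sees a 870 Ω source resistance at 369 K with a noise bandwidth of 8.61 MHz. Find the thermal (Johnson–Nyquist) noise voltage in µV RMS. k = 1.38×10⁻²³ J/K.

12.4 µV

V_n = √(4kTRB)
4kTRB = 4 × 1.38×10⁻²³ × 369 × 8.70×10² × 8.61×10⁶ = 1.53×10⁻¹⁰ V²
V_n = √(1.53×10⁻¹⁰) = 1.24×10⁻⁵ V = 12.4 µV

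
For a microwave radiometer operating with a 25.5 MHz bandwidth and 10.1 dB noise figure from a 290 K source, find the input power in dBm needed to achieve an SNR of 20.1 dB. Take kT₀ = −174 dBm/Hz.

Sensitivity = −174 + 10 log₁₀(B) + NF + SNR_min
= −174 + 74.07 + 10.1 + 20.1
= −69.73 dBm → −69.7 dBm

−69.7 dBm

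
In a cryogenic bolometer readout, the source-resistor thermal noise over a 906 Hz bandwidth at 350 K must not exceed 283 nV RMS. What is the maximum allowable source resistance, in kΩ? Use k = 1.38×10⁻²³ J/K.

4.58 kΩ

Johnson–Nyquist: V_n = √(4kTRB) ⇒ R = V_n² / (4kTB)
4kTB = 4 × 1.38×10⁻²³ × 350 × 9.06×10² = 1.75×10⁻¹⁷
R = (2.83×10⁻⁷)² / 1.75×10⁻¹⁷ = 4.58×10³ Ω = 4.58 kΩ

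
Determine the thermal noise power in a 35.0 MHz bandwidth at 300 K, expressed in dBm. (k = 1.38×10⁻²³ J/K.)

−98.4 dBm

P_n = kTB = 1.38×10⁻²³ × 300 × 3.50×10⁷ = 1.45×10⁻¹³ W
In dBm: 10 log₁₀(1.45×10⁻¹³ / 10⁻³) = −98.4 dBm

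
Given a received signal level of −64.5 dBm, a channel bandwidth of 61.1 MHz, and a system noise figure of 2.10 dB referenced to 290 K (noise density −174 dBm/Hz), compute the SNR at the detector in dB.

Noise floor: N = −174 + 10 log₁₀(B) + NF
10 log₁₀(6.11×10⁷) = 77.86 dB
N = −174 + 77.86 + 2.10 = −94.04 dBm
SNR = P_sig − N = −64.5 − (−94.04) = 29.54 dB → 29.5 dB

29.5 dB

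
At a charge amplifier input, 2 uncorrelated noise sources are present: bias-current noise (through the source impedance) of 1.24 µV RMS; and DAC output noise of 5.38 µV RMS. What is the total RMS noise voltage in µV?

Uncorrelated sources add in power (mean-square): V_tot = √(ΣV_i²)
V_tot = √[(1.24×10⁻⁶)² + (5.38×10⁻⁶)²] = 5.52×10⁻⁶ V = 5.52 µV

5.52 µV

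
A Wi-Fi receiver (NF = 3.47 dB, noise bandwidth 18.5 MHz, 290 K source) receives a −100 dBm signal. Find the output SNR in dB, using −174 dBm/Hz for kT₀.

−2.1 dB

Noise floor: N = −174 + 10 log₁₀(B) + NF
10 log₁₀(1.85×10⁷) = 72.67 dB
N = −174 + 72.67 + 3.47 = −97.86 dBm
SNR = P_sig − N = −100 − (−97.86) = −2.14 dB → −2.1 dB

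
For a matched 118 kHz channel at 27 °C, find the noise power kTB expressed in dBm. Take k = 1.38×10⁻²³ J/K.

T = 27 °C + 273.15 = 300.15 K
P_n = kTB = 1.38×10⁻²³ × 300.15 × 1.18×10⁵ = 4.89×10⁻¹⁶ W
In dBm: 10 log₁₀(4.89×10⁻¹⁶ / 10⁻³) = −123.1 dBm

−123.1 dBm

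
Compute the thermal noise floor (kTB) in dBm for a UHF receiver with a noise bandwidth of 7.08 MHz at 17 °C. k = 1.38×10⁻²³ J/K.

−105.5 dBm

T = 17 °C + 273.15 = 290.15 K
P_n = kTB = 1.38×10⁻²³ × 290.15 × 7.08×10⁶ = 2.83×10⁻¹⁴ W
In dBm: 10 log₁₀(2.83×10⁻¹⁴ / 10⁻³) = −105.5 dBm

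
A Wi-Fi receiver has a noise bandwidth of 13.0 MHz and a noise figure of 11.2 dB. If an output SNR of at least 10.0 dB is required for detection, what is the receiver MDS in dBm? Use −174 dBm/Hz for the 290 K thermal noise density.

Sensitivity = −174 + 10 log₁₀(B) + NF + SNR_min
= −174 + 71.14 + 11.2 + 10.0
= −81.66 dBm → −81.7 dBm

−81.7 dBm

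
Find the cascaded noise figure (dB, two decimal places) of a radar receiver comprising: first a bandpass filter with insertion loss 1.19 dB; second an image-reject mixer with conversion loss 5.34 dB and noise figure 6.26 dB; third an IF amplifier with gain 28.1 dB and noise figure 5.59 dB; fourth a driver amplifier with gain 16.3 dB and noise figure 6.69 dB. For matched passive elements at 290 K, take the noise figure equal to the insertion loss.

Convert to linear (a loss of L dB is a gain of −L dB): F_i = 10^(NF_i/10), G_i = 10^(G_i,dB/10)
  Stage 1: F_1 = 10^(1.19/10) = 1.315, G_1 = 10^(−1.19/10) = 0.7603
  Stage 2: F_2 = 10^(6.26/10) = 4.227, G_2 = 10^(−5.34/10) = 0.2924
  Stage 3: F_3 = 10^(5.59/10) = 3.622, G_3 = 10^(28.1/10) = 645.7
  Stage 4: F_4 = 10^(6.69/10) = 4.667, G_4 = 10^(16.3/10) = 42.66
Friis cascade:
  F = 1.315 + (4.227 − 1)/0.7603 + (3.622 − 1)/0.2223 + (4.667 − 1)/143.5 = 17.38
NF = 10 log₁₀(17.38) = 12.40 dB

12.40 dB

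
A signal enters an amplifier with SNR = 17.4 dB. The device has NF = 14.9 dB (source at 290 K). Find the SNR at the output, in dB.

2.5 dB

By definition F = SNR_in/SNR_out, so in dB: SNR_out = SNR_in − NF
SNR_out = 17.4 − 14.9 = 2.5 dB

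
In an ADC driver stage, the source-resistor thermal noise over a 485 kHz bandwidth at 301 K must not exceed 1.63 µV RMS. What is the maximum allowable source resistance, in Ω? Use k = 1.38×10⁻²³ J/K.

330 Ω

Johnson–Nyquist: V_n = √(4kTRB) ⇒ R = V_n² / (4kTB)
4kTB = 4 × 1.38×10⁻²³ × 301 × 4.85×10⁵ = 8.06×10⁻¹⁵
R = (1.63×10⁻⁶)² / 8.06×10⁻¹⁵ = 3.30×10² Ω = 330 Ω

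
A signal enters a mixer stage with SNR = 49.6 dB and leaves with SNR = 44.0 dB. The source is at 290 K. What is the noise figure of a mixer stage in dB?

NF (dB) = SNR_in(dB) − SNR_out(dB) when the source is at T₀
NF = 49.6 − 44.0 = 5.6 dB

5.6 dB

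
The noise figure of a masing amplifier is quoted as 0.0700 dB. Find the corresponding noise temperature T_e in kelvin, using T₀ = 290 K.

F = 10^(0.0700/10) = 1.01625
T_e = (F − 1)·T₀ = (1.01625 − 1) × 290 = 4.71 K

4.71 K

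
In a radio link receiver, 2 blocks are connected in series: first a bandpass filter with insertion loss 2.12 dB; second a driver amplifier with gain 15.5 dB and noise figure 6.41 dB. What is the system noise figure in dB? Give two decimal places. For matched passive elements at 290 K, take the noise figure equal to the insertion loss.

8.53 dB

Convert to linear (a loss of L dB is a gain of −L dB): F_i = 10^(NF_i/10), G_i = 10^(G_i,dB/10)
  Stage 1: F_1 = 10^(2.12/10) = 1.629, G_1 = 10^(−2.12/10) = 0.6138
  Stage 2: F_2 = 10^(6.41/10) = 4.375, G_2 = 10^(15.5/10) = 35.48
Friis cascade:
  F = 1.629 + (4.375 − 1)/0.6138 = 7.129
NF = 10 log₁₀(7.129) = 8.53 dB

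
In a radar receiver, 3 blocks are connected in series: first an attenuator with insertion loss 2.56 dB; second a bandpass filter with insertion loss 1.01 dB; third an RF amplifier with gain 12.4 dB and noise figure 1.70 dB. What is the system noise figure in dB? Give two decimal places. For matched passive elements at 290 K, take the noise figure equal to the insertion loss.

5.27 dB

Convert to linear (a loss of L dB is a gain of −L dB): F_i = 10^(NF_i/10), G_i = 10^(G_i,dB/10)
  Stage 1: F_1 = 10^(2.56/10) = 1.803, G_1 = 10^(−2.56/10) = 0.5546
  Stage 2: F_2 = 10^(1.01/10) = 1.262, G_2 = 10^(−1.01/10) = 0.7925
  Stage 3: F_3 = 10^(1.70/10) = 1.479, G_3 = 10^(12.4/10) = 17.38
Friis cascade:
  F = 1.803 + (1.262 − 1)/0.5546 + (1.479 − 1)/0.4395 = 3.365
NF = 10 log₁₀(3.365) = 5.27 dB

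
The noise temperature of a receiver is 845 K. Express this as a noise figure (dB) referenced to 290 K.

F = 1 + T_e/T₀ = 1 + 845/290 = 3.91379
NF = 10 log₁₀(3.91379) = 5.93 dB

5.93 dB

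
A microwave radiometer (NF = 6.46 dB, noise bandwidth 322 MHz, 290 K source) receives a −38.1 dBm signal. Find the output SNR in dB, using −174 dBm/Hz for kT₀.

44.4 dB

Noise floor: N = −174 + 10 log₁₀(B) + NF
10 log₁₀(3.22×10⁸) = 85.08 dB
N = −174 + 85.08 + 6.46 = −82.46 dBm
SNR = P_sig − N = −38.1 − (−82.46) = 44.36 dB → 44.4 dB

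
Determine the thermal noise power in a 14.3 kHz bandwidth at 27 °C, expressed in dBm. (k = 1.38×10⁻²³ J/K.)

T = 27 °C + 273.15 = 300.15 K
P_n = kTB = 1.38×10⁻²³ × 300.15 × 1.43×10⁴ = 5.92×10⁻¹⁷ W
In dBm: 10 log₁₀(5.92×10⁻¹⁷ / 10⁻³) = −132.3 dBm

−132.3 dBm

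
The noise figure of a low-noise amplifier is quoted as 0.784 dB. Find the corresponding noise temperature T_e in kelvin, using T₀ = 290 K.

F = 10^(0.784/10) = 1.19784
T_e = (F − 1)·T₀ = (1.19784 − 1) × 290 = 57.4 K

57.4 K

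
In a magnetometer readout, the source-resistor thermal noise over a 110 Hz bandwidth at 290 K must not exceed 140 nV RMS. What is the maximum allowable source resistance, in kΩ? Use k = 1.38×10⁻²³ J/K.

11.1 kΩ

Johnson–Nyquist: V_n = √(4kTRB) ⇒ R = V_n² / (4kTB)
4kTB = 4 × 1.38×10⁻²³ × 290 × 1.10×10² = 1.76×10⁻¹⁸
R = (1.40×10⁻⁷)² / 1.76×10⁻¹⁸ = 1.11×10⁴ Ω = 11.1 kΩ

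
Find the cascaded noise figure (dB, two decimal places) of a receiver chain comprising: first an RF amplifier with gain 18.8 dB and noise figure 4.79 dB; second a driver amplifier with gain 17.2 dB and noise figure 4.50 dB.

4.82 dB

Convert to linear (a loss of L dB is a gain of −L dB): F_i = 10^(NF_i/10), G_i = 10^(G_i,dB/10)
  Stage 1: F_1 = 10^(4.79/10) = 3.013, G_1 = 10^(18.8/10) = 75.86
  Stage 2: F_2 = 10^(4.50/10) = 2.818, G_2 = 10^(17.2/10) = 52.48
Friis cascade:
  F = 3.013 + (2.818 − 1)/75.86 = 3.037
NF = 10 log₁₀(3.037) = 4.82 dB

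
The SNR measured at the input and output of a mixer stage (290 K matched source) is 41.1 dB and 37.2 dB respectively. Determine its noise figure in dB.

NF (dB) = SNR_in(dB) − SNR_out(dB) when the source is at T₀
NF = 41.1 − 37.2 = 3.9 dB

3.9 dB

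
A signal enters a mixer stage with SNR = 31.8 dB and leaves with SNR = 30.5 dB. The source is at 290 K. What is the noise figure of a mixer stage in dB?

1.3 dB

NF (dB) = SNR_in(dB) − SNR_out(dB) when the source is at T₀
NF = 31.8 − 30.5 = 1.3 dB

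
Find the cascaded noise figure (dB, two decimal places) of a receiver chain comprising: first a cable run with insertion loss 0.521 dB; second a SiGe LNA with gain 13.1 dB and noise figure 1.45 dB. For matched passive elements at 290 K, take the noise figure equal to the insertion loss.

1.97 dB

Convert to linear (a loss of L dB is a gain of −L dB): F_i = 10^(NF_i/10), G_i = 10^(G_i,dB/10)
  Stage 1: F_1 = 10^(0.521/10) = 1.127, G_1 = 10^(−0.521/10) = 0.8870
  Stage 2: F_2 = 10^(1.45/10) = 1.396, G_2 = 10^(13.1/10) = 20.42
Friis cascade:
  F = 1.127 + (1.396 − 1)/0.8870 = 1.574
NF = 10 log₁₀(1.574) = 1.97 dB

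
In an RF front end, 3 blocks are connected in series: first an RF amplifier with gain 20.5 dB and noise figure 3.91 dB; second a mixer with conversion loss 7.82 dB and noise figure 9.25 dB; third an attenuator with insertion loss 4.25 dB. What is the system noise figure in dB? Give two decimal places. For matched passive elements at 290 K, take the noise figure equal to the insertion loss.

4.18 dB

Convert to linear (a loss of L dB is a gain of −L dB): F_i = 10^(NF_i/10), G_i = 10^(G_i,dB/10)
  Stage 1: F_1 = 10^(3.91/10) = 2.460, G_1 = 10^(20.5/10) = 112.2
  Stage 2: F_2 = 10^(9.25/10) = 8.414, G_2 = 10^(−7.82/10) = 0.1652
  Stage 3: F_3 = 10^(4.25/10) = 2.661, G_3 = 10^(−4.25/10) = 0.3758
Friis cascade:
  F = 2.460 + (8.414 − 1)/112.2 + (2.661 − 1)/18.54 = 2.616
NF = 10 log₁₀(2.616) = 4.18 dB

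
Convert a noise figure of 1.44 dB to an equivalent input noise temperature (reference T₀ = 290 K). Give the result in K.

114 K

F = 10^(1.44/10) = 1.39316
T_e = (F − 1)·T₀ = (1.39316 − 1) × 290 = 114 K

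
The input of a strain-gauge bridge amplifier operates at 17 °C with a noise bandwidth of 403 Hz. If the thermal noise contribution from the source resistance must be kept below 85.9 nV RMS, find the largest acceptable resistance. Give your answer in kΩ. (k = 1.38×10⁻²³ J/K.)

T = 17 °C + 273.15 = 290.15 K
Johnson–Nyquist: V_n = √(4kTRB) ⇒ R = V_n² / (4kTB)
4kTB = 4 × 1.38×10⁻²³ × 290.15 × 4.03×10² = 6.45×10⁻¹⁸
R = (8.59×10⁻⁸)² / 6.45×10⁻¹⁸ = 1.14×10³ Ω = 1.14 kΩ

1.14 kΩ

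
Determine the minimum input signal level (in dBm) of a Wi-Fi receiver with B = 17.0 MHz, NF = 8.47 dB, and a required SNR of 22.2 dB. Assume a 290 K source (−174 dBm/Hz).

Sensitivity = −174 + 10 log₁₀(B) + NF + SNR_min
= −174 + 72.3 + 8.47 + 22.2
= −71.03 dBm → −71.0 dBm

−71.0 dBm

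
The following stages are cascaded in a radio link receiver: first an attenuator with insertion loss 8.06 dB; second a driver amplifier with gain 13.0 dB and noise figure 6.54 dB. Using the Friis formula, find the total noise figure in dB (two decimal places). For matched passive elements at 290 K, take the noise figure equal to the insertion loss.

14.60 dB

Convert to linear (a loss of L dB is a gain of −L dB): F_i = 10^(NF_i/10), G_i = 10^(G_i,dB/10)
  Stage 1: F_1 = 10^(8.06/10) = 6.397, G_1 = 10^(−8.06/10) = 0.1563
  Stage 2: F_2 = 10^(6.54/10) = 4.508, G_2 = 10^(13.0/10) = 19.95
Friis cascade:
  F = 6.397 + (4.508 − 1)/0.1563 = 28.84
NF = 10 log₁₀(28.84) = 14.60 dB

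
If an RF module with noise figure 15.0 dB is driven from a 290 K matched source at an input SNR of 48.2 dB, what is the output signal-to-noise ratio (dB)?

By definition F = SNR_in/SNR_out, so in dB: SNR_out = SNR_in − NF
SNR_out = 48.2 − 15.0 = 33.2 dB

33.2 dB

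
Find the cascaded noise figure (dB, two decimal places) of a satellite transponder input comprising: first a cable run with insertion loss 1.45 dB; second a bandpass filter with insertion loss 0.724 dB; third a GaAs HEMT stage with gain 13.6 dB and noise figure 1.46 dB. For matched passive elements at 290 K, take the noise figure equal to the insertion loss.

Convert to linear (a loss of L dB is a gain of −L dB): F_i = 10^(NF_i/10), G_i = 10^(G_i,dB/10)
  Stage 1: F_1 = 10^(1.45/10) = 1.396, G_1 = 10^(−1.45/10) = 0.7161
  Stage 2: F_2 = 10^(0.724/10) = 1.181, G_2 = 10^(−0.724/10) = 0.8464
  Stage 3: F_3 = 10^(1.46/10) = 1.400, G_3 = 10^(13.6/10) = 22.91
Friis cascade:
  F = 1.396 + (1.181 − 1)/0.7161 + (1.400 − 1)/0.6062 = 2.309
NF = 10 log₁₀(2.309) = 3.63 dB

3.63 dB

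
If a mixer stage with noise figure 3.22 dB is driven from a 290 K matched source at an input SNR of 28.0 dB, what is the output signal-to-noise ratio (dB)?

24.78 dB

By definition F = SNR_in/SNR_out, so in dB: SNR_out = SNR_in − NF
SNR_out = 28.0 − 3.22 = 24.78 dB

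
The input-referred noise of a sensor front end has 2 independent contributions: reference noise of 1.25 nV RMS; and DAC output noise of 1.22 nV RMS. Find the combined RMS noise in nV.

1.75 nV

Uncorrelated sources add in power (mean-square): V_tot = √(ΣV_i²)
V_tot = √[(1.25×10⁻⁹)² + (1.22×10⁻⁹)²] = 1.75×10⁻⁹ V = 1.75 nV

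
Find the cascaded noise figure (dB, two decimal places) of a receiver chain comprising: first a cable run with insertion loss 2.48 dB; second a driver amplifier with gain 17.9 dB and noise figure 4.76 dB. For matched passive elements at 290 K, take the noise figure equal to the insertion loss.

7.24 dB

Convert to linear (a loss of L dB is a gain of −L dB): F_i = 10^(NF_i/10), G_i = 10^(G_i,dB/10)
  Stage 1: F_1 = 10^(2.48/10) = 1.770, G_1 = 10^(−2.48/10) = 0.5649
  Stage 2: F_2 = 10^(4.76/10) = 2.992, G_2 = 10^(17.9/10) = 61.66
Friis cascade:
  F = 1.770 + (2.992 − 1)/0.5649 = 5.297
NF = 10 log₁₀(5.297) = 7.24 dB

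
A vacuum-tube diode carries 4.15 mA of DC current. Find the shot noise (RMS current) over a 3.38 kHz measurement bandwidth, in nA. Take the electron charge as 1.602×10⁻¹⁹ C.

I_n = √(2qI·B)
2qI·B = 2 × 1.602×10⁻¹⁹ × 4.15×10⁻³ × 3.38×10³ = 4.49×10⁻¹⁸ A²
I_n = √(4.49×10⁻¹⁸) = 2.12×10⁻⁹ A = 2.12 nA

2.12 nA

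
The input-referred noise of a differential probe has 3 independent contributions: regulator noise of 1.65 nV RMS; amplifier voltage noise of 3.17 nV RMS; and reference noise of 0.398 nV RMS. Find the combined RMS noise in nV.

Uncorrelated sources add in power (mean-square): V_tot = √(ΣV_i²)
V_tot = √[(1.65×10⁻⁹)² + (3.17×10⁻⁹)² + (3.98×10⁻¹⁰)²] = 3.60×10⁻⁹ V = 3.60 nV

3.60 nV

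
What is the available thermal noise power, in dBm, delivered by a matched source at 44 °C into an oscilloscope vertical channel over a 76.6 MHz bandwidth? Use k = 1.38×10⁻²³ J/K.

T = 44 °C + 273.15 = 317.15 K
P_n = kTB = 1.38×10⁻²³ × 317.15 × 7.66×10⁷ = 3.35×10⁻¹³ W
In dBm: 10 log₁₀(3.35×10⁻¹³ / 10⁻³) = −94.7 dBm

−94.7 dBm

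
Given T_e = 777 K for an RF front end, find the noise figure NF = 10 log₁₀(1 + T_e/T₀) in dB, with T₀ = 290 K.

5.66 dB

F = 1 + T_e/T₀ = 1 + 777/290 = 3.67931
NF = 10 log₁₀(3.67931) = 5.66 dB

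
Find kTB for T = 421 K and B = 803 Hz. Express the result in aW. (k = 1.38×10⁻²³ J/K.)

P_n = kTB = 1.38×10⁻²³ × 421 × 8.03×10² = 4.67×10⁻¹⁸ W = 4.67 aW

4.67 aW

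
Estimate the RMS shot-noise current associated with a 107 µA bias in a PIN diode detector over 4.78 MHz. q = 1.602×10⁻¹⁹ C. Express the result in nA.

12.8 nA

I_n = √(2qI·B)
2qI·B = 2 × 1.602×10⁻¹⁹ × 1.07×10⁻⁴ × 4.78×10⁶ = 1.64×10⁻¹⁶ A²
I_n = √(1.64×10⁻¹⁶) = 1.28×10⁻⁸ A = 12.8 nA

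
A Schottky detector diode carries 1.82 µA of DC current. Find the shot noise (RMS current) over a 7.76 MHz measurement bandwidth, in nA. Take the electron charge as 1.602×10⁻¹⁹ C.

2.13 nA

I_n = √(2qI·B)
2qI·B = 2 × 1.602×10⁻¹⁹ × 1.82×10⁻⁶ × 7.76×10⁶ = 4.53×10⁻¹⁸ A²
I_n = √(4.53×10⁻¹⁸) = 2.13×10⁻⁹ A = 2.13 nA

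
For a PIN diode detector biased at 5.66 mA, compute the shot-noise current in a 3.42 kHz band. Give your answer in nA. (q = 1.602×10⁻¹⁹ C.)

I_n = √(2qI·B)
2qI·B = 2 × 1.602×10⁻¹⁹ × 5.66×10⁻³ × 3.42×10³ = 6.20×10⁻¹⁸ A²
I_n = √(6.20×10⁻¹⁸) = 2.49×10⁻⁹ A = 2.49 nA

2.49 nA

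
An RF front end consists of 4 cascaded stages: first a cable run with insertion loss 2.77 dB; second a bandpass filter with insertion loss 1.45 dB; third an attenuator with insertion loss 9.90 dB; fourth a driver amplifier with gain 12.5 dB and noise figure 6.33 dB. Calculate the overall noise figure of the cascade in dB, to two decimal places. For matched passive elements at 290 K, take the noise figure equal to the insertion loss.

Convert to linear (a loss of L dB is a gain of −L dB): F_i = 10^(NF_i/10), G_i = 10^(G_i,dB/10)
  Stage 1: F_1 = 10^(2.77/10) = 1.892, G_1 = 10^(−2.77/10) = 0.5284
  Stage 2: F_2 = 10^(1.45/10) = 1.396, G_2 = 10^(−1.45/10) = 0.7161
  Stage 3: F_3 = 10^(9.90/10) = 9.772, G_3 = 10^(−9.90/10) = 0.1023
  Stage 4: F_4 = 10^(6.33/10) = 4.295, G_4 = 10^(12.5/10) = 17.78
Friis cascade:
  F = 1.892 + (1.396 − 1)/0.5284 + (9.772 − 1)/0.3784 + (4.295 − 1)/0.03873 = 110.9
NF = 10 log₁₀(110.9) = 20.45 dB

20.45 dB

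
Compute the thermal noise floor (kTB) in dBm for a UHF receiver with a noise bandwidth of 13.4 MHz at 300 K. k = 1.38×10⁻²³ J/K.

−102.6 dBm

P_n = kTB = 1.38×10⁻²³ × 300 × 1.34×10⁷ = 5.55×10⁻¹⁴ W
In dBm: 10 log₁₀(5.55×10⁻¹⁴ / 10⁻³) = −102.6 dBm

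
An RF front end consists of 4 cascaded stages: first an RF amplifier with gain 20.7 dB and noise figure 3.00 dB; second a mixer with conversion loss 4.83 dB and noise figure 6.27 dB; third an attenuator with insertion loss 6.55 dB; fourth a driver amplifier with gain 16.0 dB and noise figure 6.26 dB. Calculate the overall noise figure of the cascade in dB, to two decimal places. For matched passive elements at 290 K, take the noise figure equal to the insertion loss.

3.96 dB

Convert to linear (a loss of L dB is a gain of −L dB): F_i = 10^(NF_i/10), G_i = 10^(G_i,dB/10)
  Stage 1: F_1 = 10^(3.00/10) = 1.995, G_1 = 10^(20.7/10) = 117.5
  Stage 2: F_2 = 10^(6.27/10) = 4.236, G_2 = 10^(−4.83/10) = 0.3289
  Stage 3: F_3 = 10^(6.55/10) = 4.519, G_3 = 10^(−6.55/10) = 0.2213
  Stage 4: F_4 = 10^(6.26/10) = 4.227, G_4 = 10^(16.0/10) = 39.81
Friis cascade:
  F = 1.995 + (4.236 − 1)/117.5 + (4.519 − 1)/38.64 + (4.227 − 1)/8.551 = 2.491
NF = 10 log₁₀(2.491) = 3.96 dB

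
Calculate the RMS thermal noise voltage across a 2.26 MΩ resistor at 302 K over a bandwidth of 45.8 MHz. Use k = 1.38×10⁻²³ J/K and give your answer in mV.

V_n = √(4kTRB)
4kTRB = 4 × 1.38×10⁻²³ × 302 × 2.26×10⁶ × 4.58×10⁷ = 1.73×10⁻⁶ V²
V_n = √(1.73×10⁻⁶) = 1.31×10⁻³ V = 1.31 mV

1.31 mV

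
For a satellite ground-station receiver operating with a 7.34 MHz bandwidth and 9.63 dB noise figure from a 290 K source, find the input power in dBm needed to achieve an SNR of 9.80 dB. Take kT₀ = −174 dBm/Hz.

Sensitivity = −174 + 10 log₁₀(B) + NF + SNR_min
= −174 + 68.66 + 9.63 + 9.80
= −85.91 dBm → −85.9 dBm

−85.9 dBm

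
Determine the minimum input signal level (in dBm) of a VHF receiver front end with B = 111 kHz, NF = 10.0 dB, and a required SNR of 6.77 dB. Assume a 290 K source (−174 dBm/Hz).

−106.8 dBm

Sensitivity = −174 + 10 log₁₀(B) + NF + SNR_min
= −174 + 50.45 + 10.0 + 6.77
= −106.78 dBm → −106.8 dBm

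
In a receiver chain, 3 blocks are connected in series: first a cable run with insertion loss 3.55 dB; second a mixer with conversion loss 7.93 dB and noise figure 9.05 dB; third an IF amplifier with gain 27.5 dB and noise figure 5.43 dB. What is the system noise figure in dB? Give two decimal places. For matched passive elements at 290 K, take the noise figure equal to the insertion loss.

17.26 dB

Convert to linear (a loss of L dB is a gain of −L dB): F_i = 10^(NF_i/10), G_i = 10^(G_i,dB/10)
  Stage 1: F_1 = 10^(3.55/10) = 2.265, G_1 = 10^(−3.55/10) = 0.4416
  Stage 2: F_2 = 10^(9.05/10) = 8.035, G_2 = 10^(−7.93/10) = 0.1611
  Stage 3: F_3 = 10^(5.43/10) = 3.491, G_3 = 10^(27.5/10) = 562.3
Friis cascade:
  F = 2.265 + (8.035 − 1)/0.4416 + (3.491 − 1)/0.07112 = 53.23
NF = 10 log₁₀(53.23) = 17.26 dB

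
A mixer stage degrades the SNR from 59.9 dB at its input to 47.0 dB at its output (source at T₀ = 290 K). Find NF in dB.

NF (dB) = SNR_in(dB) − SNR_out(dB) when the source is at T₀
NF = 59.9 − 47.0 = 12.9 dB

12.9 dB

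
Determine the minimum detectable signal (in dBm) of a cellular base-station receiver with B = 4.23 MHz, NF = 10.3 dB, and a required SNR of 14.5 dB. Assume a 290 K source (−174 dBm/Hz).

Sensitivity = −174 + 10 log₁₀(B) + NF + SNR_min
= −174 + 66.26 + 10.3 + 14.5
= −82.94 dBm → −82.9 dBm

−82.9 dBm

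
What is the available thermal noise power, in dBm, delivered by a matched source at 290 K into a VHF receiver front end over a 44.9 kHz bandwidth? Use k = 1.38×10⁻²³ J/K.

P_n = kTB = 1.38×10⁻²³ × 290 × 4.49×10⁴ = 1.80×10⁻¹⁶ W
In dBm: 10 log₁₀(1.80×10⁻¹⁶ / 10⁻³) = −127.5 dBm

−127.5 dBm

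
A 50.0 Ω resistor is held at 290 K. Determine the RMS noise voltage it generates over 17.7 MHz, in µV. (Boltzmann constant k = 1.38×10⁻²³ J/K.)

3.76 µV

V_n = √(4kTRB)
4kTRB = 4 × 1.38×10⁻²³ × 290 × 5.00×10¹ × 1.77×10⁷ = 1.42×10⁻¹¹ V²
V_n = √(1.42×10⁻¹¹) = 3.76×10⁻⁶ V = 3.76 µV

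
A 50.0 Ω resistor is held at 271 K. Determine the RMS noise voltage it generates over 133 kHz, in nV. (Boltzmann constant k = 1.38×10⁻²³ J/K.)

V_n = √(4kTRB)
4kTRB = 4 × 1.38×10⁻²³ × 271 × 5.00×10¹ × 1.33×10⁵ = 9.95×10⁻¹⁴ V²
V_n = √(9.95×10⁻¹⁴) = 3.15×10⁻⁷ V = 315 nV

315 nV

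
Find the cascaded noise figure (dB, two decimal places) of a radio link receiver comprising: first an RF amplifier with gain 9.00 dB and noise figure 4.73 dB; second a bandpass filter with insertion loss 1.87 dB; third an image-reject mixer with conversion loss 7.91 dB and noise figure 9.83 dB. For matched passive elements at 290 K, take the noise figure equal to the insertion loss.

6.73 dB

Convert to linear (a loss of L dB is a gain of −L dB): F_i = 10^(NF_i/10), G_i = 10^(G_i,dB/10)
  Stage 1: F_1 = 10^(4.73/10) = 2.972, G_1 = 10^(9.00/10) = 7.943
  Stage 2: F_2 = 10^(1.87/10) = 1.538, G_2 = 10^(−1.87/10) = 0.6501
  Stage 3: F_3 = 10^(9.83/10) = 9.616, G_3 = 10^(−7.91/10) = 0.1618
Friis cascade:
  F = 2.972 + (1.538 − 1)/7.943 + (9.616 − 1)/5.164 = 4.708
NF = 10 log₁₀(4.708) = 6.73 dB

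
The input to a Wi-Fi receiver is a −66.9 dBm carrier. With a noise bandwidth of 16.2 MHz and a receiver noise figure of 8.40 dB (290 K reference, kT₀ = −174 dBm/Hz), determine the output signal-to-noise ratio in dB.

26.6 dB

Noise floor: N = −174 + 10 log₁₀(B) + NF
10 log₁₀(1.62×10⁷) = 72.1 dB
N = −174 + 72.1 + 8.40 = −93.50 dBm
SNR = P_sig − N = −66.9 − (−93.50) = 26.60 dB → 26.6 dB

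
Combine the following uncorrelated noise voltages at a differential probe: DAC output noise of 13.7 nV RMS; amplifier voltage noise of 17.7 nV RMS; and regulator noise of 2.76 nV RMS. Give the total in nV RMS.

Uncorrelated sources add in power (mean-square): V_tot = √(ΣV_i²)
V_tot = √[(1.37×10⁻⁸)² + (1.77×10⁻⁸)² + (2.76×10⁻⁹)²] = 2.26×10⁻⁸ V = 22.6 nV

22.6 nV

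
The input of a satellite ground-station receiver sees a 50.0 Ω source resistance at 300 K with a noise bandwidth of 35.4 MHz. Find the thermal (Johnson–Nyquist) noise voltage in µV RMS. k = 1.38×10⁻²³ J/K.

V_n = √(4kTRB)
4kTRB = 4 × 1.38×10⁻²³ × 300 × 5.00×10¹ × 3.54×10⁷ = 2.93×10⁻¹¹ V²
V_n = √(2.93×10⁻¹¹) = 5.41×10⁻⁶ V = 5.41 µV

5.41 µV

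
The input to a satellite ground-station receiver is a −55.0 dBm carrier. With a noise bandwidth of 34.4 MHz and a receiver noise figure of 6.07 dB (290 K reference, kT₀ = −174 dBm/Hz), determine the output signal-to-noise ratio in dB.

Noise floor: N = −174 + 10 log₁₀(B) + NF
10 log₁₀(3.44×10⁷) = 75.37 dB
N = −174 + 75.37 + 6.07 = −92.56 dBm
SNR = P_sig − N = −55.0 − (−92.56) = 37.56 dB → 37.6 dB

37.6 dB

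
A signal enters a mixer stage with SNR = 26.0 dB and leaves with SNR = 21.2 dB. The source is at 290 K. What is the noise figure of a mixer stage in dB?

NF (dB) = SNR_in(dB) − SNR_out(dB) when the source is at T₀
NF = 26.0 − 21.2 = 4.8 dB

4.8 dB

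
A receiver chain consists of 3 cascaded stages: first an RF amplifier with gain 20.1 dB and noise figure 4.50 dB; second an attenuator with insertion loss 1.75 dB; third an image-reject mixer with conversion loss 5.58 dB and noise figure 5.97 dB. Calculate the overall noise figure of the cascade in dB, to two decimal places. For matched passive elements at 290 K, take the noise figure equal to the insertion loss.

Convert to linear (a loss of L dB is a gain of −L dB): F_i = 10^(NF_i/10), G_i = 10^(G_i,dB/10)
  Stage 1: F_1 = 10^(4.50/10) = 2.818, G_1 = 10^(20.1/10) = 102.3
  Stage 2: F_2 = 10^(1.75/10) = 1.496, G_2 = 10^(−1.75/10) = 0.6683
  Stage 3: F_3 = 10^(5.97/10) = 3.954, G_3 = 10^(−5.58/10) = 0.2767
Friis cascade:
  F = 2.818 + (1.496 − 1)/102.3 + (3.954 − 1)/68.39 = 2.866
NF = 10 log₁₀(2.866) = 4.57 dB

4.57 dB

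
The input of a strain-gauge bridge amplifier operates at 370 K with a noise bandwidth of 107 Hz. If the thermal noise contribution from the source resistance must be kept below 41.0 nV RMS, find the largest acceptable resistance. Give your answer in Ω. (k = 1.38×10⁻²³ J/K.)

Johnson–Nyquist: V_n = √(4kTRB) ⇒ R = V_n² / (4kTB)
4kTB = 4 × 1.38×10⁻²³ × 370 × 1.07×10² = 2.19×10⁻¹⁸
R = (4.10×10⁻⁸)² / 2.19×10⁻¹⁸ = 7.69×10² Ω = 769 Ω

769 Ω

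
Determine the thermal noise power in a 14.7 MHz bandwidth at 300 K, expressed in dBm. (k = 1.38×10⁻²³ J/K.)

P_n = kTB = 1.38×10⁻²³ × 300 × 1.47×10⁷ = 6.09×10⁻¹⁴ W
In dBm: 10 log₁₀(6.09×10⁻¹⁴ / 10⁻³) = −102.2 dBm

−102.2 dBm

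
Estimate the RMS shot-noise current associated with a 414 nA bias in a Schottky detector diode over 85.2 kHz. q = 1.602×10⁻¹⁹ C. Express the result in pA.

106 pA

I_n = √(2qI·B)
2qI·B = 2 × 1.602×10⁻¹⁹ × 4.14×10⁻⁷ × 8.52×10⁴ = 1.13×10⁻²⁰ A²
I_n = √(1.13×10⁻²⁰) = 1.06×10⁻¹⁰ A = 106 pA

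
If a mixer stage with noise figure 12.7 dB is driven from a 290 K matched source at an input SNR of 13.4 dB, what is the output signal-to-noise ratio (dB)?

By definition F = SNR_in/SNR_out, so in dB: SNR_out = SNR_in − NF
SNR_out = 13.4 − 12.7 = 0.7 dB

0.7 dB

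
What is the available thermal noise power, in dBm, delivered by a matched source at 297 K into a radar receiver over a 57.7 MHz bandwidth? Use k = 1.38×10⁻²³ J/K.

−96.3 dBm

P_n = kTB = 1.38×10⁻²³ × 297 × 5.77×10⁷ = 2.36×10⁻¹³ W
In dBm: 10 log₁₀(2.36×10⁻¹³ / 10⁻³) = −96.3 dBm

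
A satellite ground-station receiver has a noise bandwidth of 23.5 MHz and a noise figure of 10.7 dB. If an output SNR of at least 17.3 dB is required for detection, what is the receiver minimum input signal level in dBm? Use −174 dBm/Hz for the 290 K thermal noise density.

−72.3 dBm

Sensitivity = −174 + 10 log₁₀(B) + NF + SNR_min
= −174 + 73.71 + 10.7 + 17.3
= −72.29 dBm → −72.3 dBm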